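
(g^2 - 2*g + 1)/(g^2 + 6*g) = (g^2 - 2*g + 1)/(g*(g + 6))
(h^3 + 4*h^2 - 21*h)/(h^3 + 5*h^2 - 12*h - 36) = h*(h + 7)/(h^2 + 8*h + 12)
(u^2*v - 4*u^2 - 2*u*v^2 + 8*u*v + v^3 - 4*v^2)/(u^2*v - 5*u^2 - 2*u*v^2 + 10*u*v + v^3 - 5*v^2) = (v - 4)/(v - 5)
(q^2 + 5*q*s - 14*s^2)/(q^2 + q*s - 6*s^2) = (q + 7*s)/(q + 3*s)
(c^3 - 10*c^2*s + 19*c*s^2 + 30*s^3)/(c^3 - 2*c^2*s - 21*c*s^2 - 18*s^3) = (c - 5*s)/(c + 3*s)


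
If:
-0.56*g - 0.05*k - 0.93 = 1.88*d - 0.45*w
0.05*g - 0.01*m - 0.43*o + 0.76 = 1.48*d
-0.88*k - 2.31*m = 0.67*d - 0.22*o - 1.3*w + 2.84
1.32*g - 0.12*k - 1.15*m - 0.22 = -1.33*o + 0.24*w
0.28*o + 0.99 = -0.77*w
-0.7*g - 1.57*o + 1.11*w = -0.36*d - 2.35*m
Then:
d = -0.20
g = -1.70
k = -10.85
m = 2.00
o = 2.22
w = -2.09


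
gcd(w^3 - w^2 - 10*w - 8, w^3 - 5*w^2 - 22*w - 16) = w^2 + 3*w + 2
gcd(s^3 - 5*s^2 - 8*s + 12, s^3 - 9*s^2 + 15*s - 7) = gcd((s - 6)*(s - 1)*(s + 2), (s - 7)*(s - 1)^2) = s - 1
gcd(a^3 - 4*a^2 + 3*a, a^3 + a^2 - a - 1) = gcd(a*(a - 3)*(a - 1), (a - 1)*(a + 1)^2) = a - 1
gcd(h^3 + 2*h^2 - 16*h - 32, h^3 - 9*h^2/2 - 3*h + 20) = h^2 - 2*h - 8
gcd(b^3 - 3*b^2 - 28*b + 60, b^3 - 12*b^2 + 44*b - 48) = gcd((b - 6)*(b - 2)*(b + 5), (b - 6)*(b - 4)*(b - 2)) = b^2 - 8*b + 12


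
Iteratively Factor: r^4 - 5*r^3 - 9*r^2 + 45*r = (r - 5)*(r^3 - 9*r) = r*(r - 5)*(r^2 - 9) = r*(r - 5)*(r + 3)*(r - 3)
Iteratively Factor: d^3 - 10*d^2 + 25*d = (d)*(d^2 - 10*d + 25) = d*(d - 5)*(d - 5)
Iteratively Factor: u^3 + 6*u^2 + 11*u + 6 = (u + 3)*(u^2 + 3*u + 2) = (u + 1)*(u + 3)*(u + 2)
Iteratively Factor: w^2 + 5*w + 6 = (w + 3)*(w + 2)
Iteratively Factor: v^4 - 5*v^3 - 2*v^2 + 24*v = (v + 2)*(v^3 - 7*v^2 + 12*v) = (v - 4)*(v + 2)*(v^2 - 3*v) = (v - 4)*(v - 3)*(v + 2)*(v)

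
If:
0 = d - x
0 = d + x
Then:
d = 0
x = 0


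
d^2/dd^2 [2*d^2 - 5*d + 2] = 4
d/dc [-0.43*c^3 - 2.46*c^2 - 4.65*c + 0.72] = -1.29*c^2 - 4.92*c - 4.65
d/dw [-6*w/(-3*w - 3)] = 2/(w + 1)^2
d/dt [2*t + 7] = 2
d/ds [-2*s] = -2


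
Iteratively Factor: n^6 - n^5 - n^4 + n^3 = (n)*(n^5 - n^4 - n^3 + n^2) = n*(n - 1)*(n^4 - n^2) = n^2*(n - 1)*(n^3 - n) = n^2*(n - 1)^2*(n^2 + n) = n^3*(n - 1)^2*(n + 1)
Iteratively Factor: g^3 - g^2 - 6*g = (g)*(g^2 - g - 6) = g*(g + 2)*(g - 3)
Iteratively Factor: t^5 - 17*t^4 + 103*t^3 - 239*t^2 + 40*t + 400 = (t - 5)*(t^4 - 12*t^3 + 43*t^2 - 24*t - 80) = (t - 5)*(t - 4)*(t^3 - 8*t^2 + 11*t + 20) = (t - 5)^2*(t - 4)*(t^2 - 3*t - 4) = (t - 5)^2*(t - 4)*(t + 1)*(t - 4)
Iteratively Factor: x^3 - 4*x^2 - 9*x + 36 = (x - 4)*(x^2 - 9) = (x - 4)*(x - 3)*(x + 3)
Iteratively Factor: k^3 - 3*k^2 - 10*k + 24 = (k + 3)*(k^2 - 6*k + 8) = (k - 2)*(k + 3)*(k - 4)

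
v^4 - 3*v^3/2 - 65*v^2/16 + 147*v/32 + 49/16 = (v - 2)*(v - 7/4)*(v + 1/2)*(v + 7/4)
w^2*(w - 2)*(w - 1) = w^4 - 3*w^3 + 2*w^2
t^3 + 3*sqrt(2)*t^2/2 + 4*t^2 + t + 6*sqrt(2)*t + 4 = (t + 4)*(t + sqrt(2)/2)*(t + sqrt(2))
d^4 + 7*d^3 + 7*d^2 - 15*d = d*(d - 1)*(d + 3)*(d + 5)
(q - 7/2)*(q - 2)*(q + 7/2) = q^3 - 2*q^2 - 49*q/4 + 49/2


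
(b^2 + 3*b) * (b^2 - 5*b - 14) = b^4 - 2*b^3 - 29*b^2 - 42*b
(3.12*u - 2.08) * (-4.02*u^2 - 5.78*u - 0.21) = -12.5424*u^3 - 9.672*u^2 + 11.3672*u + 0.4368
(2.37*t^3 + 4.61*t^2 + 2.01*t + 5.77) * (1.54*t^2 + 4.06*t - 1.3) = 3.6498*t^5 + 16.7216*t^4 + 18.731*t^3 + 11.0534*t^2 + 20.8132*t - 7.501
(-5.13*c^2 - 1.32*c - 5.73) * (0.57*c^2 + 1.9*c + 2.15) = -2.9241*c^4 - 10.4994*c^3 - 16.8036*c^2 - 13.725*c - 12.3195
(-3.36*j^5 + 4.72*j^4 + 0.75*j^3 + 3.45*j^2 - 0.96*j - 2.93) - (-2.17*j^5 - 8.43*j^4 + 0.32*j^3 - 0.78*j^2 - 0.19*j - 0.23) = -1.19*j^5 + 13.15*j^4 + 0.43*j^3 + 4.23*j^2 - 0.77*j - 2.7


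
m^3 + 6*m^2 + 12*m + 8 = (m + 2)^3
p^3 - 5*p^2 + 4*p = p*(p - 4)*(p - 1)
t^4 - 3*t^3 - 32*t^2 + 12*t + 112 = (t - 7)*(t - 2)*(t + 2)*(t + 4)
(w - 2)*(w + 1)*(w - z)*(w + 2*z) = w^4 + w^3*z - w^3 - 2*w^2*z^2 - w^2*z - 2*w^2 + 2*w*z^2 - 2*w*z + 4*z^2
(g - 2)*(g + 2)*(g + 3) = g^3 + 3*g^2 - 4*g - 12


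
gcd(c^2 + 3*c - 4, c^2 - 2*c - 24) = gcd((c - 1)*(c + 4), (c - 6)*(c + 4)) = c + 4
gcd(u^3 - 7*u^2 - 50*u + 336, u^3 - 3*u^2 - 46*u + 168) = u^2 + u - 42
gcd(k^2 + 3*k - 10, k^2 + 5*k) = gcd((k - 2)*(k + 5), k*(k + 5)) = k + 5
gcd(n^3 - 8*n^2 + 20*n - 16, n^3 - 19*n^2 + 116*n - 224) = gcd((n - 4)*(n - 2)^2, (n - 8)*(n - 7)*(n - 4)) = n - 4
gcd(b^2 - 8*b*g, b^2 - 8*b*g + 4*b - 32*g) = b - 8*g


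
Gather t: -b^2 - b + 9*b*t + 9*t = -b^2 - b + t*(9*b + 9)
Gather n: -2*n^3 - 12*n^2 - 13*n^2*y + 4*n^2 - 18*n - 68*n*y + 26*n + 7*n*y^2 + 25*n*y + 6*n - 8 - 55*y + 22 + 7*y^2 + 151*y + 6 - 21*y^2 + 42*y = -2*n^3 + n^2*(-13*y - 8) + n*(7*y^2 - 43*y + 14) - 14*y^2 + 138*y + 20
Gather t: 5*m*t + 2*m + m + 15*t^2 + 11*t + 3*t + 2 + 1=3*m + 15*t^2 + t*(5*m + 14) + 3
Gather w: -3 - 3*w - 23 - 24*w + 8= -27*w - 18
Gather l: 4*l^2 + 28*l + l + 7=4*l^2 + 29*l + 7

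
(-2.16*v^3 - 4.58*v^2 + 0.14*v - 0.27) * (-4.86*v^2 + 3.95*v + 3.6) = 10.4976*v^5 + 13.7268*v^4 - 26.5474*v^3 - 14.6228*v^2 - 0.5625*v - 0.972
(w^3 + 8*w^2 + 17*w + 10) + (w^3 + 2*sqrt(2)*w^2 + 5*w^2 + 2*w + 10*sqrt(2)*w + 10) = 2*w^3 + 2*sqrt(2)*w^2 + 13*w^2 + 10*sqrt(2)*w + 19*w + 20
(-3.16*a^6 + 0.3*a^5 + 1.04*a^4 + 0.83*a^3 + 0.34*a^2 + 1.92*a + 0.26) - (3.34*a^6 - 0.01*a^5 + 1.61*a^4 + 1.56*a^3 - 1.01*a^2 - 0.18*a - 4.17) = -6.5*a^6 + 0.31*a^5 - 0.57*a^4 - 0.73*a^3 + 1.35*a^2 + 2.1*a + 4.43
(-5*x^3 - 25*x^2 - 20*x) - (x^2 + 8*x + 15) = -5*x^3 - 26*x^2 - 28*x - 15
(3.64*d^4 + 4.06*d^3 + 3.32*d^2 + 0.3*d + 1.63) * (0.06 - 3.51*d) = -12.7764*d^5 - 14.0322*d^4 - 11.4096*d^3 - 0.8538*d^2 - 5.7033*d + 0.0978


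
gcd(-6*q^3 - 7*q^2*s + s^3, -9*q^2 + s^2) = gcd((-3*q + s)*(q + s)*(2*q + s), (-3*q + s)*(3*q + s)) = 3*q - s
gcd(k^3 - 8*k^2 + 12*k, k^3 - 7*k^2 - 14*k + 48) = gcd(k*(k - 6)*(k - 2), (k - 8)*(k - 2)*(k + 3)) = k - 2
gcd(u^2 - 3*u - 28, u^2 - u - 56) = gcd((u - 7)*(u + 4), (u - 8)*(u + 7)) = 1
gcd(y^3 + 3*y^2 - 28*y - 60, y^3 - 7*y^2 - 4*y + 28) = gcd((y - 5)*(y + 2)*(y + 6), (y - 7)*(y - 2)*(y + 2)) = y + 2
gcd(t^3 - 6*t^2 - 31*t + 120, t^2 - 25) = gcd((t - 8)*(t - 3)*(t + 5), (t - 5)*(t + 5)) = t + 5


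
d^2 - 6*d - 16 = (d - 8)*(d + 2)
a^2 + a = a*(a + 1)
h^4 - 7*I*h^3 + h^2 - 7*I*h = h*(h - 7*I)*(h - I)*(h + I)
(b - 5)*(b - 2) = b^2 - 7*b + 10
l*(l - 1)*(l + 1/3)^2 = l^4 - l^3/3 - 5*l^2/9 - l/9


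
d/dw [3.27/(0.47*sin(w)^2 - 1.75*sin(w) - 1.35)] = (5.7225 - 3.0738*sin(w))*cos(w)/(-0.47*sin(w)^2 + 1.75*sin(w) + 1.35)^2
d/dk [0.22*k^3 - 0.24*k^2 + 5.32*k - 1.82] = 0.66*k^2 - 0.48*k + 5.32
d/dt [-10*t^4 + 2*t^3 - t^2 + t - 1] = -40*t^3 + 6*t^2 - 2*t + 1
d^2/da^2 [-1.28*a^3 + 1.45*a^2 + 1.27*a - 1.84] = 2.9 - 7.68*a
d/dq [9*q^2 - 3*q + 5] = 18*q - 3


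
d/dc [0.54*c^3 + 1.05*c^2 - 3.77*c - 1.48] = 1.62*c^2 + 2.1*c - 3.77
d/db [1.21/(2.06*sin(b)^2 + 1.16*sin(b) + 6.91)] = -(4.9852*sin(b) + 1.4036)*cos(b)/(2.06*sin(b)^2 + 1.16*sin(b) + 6.91)^2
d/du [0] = 0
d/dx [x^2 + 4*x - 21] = 2*x + 4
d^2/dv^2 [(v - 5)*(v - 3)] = 2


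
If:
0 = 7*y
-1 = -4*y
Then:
No Solution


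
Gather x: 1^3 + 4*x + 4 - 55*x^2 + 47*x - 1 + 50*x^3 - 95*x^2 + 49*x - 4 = 50*x^3 - 150*x^2 + 100*x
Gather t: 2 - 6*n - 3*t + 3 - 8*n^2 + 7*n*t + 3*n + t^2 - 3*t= -8*n^2 - 3*n + t^2 + t*(7*n - 6) + 5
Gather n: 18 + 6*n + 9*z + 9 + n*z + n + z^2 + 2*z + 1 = n*(z + 7) + z^2 + 11*z + 28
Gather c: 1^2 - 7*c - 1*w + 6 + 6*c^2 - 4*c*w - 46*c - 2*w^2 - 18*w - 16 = 6*c^2 + c*(-4*w - 53) - 2*w^2 - 19*w - 9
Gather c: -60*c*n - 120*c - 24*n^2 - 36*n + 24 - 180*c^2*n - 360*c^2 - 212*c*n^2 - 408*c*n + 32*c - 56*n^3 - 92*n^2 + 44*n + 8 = c^2*(-180*n - 360) + c*(-212*n^2 - 468*n - 88) - 56*n^3 - 116*n^2 + 8*n + 32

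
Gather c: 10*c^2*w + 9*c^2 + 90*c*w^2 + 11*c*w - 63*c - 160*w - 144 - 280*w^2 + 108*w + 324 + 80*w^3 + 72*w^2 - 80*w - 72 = c^2*(10*w + 9) + c*(90*w^2 + 11*w - 63) + 80*w^3 - 208*w^2 - 132*w + 108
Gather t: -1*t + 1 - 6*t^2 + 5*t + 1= -6*t^2 + 4*t + 2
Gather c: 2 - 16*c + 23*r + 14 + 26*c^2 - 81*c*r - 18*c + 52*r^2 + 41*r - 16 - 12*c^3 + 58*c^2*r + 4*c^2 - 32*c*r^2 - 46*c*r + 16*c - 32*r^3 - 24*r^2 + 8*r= -12*c^3 + c^2*(58*r + 30) + c*(-32*r^2 - 127*r - 18) - 32*r^3 + 28*r^2 + 72*r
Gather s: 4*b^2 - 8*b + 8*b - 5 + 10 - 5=4*b^2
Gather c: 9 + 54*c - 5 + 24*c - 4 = 78*c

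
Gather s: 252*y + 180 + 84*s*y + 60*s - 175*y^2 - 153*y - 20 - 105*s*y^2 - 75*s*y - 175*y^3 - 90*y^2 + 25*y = s*(-105*y^2 + 9*y + 60) - 175*y^3 - 265*y^2 + 124*y + 160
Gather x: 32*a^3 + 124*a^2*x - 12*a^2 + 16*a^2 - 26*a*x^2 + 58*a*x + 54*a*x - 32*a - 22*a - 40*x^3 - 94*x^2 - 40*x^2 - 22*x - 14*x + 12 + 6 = 32*a^3 + 4*a^2 - 54*a - 40*x^3 + x^2*(-26*a - 134) + x*(124*a^2 + 112*a - 36) + 18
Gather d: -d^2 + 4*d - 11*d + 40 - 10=-d^2 - 7*d + 30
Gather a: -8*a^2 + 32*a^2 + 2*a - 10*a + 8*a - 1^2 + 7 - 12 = 24*a^2 - 6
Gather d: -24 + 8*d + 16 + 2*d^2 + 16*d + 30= 2*d^2 + 24*d + 22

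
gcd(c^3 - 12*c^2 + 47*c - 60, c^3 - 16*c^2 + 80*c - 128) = c - 4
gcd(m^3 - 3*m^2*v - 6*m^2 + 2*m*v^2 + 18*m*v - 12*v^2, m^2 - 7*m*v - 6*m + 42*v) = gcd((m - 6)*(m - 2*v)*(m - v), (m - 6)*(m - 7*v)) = m - 6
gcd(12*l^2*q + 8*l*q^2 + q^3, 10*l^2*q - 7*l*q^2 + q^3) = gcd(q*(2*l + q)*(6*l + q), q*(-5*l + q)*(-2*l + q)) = q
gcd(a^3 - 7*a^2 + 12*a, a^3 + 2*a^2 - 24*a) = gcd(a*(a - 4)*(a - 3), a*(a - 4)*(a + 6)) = a^2 - 4*a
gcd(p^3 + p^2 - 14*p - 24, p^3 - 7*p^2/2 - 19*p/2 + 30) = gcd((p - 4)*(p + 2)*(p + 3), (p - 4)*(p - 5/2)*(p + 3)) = p^2 - p - 12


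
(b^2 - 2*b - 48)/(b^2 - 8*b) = (b + 6)/b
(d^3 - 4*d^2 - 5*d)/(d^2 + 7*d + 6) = d*(d - 5)/(d + 6)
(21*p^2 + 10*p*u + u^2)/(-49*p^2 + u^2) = (-3*p - u)/(7*p - u)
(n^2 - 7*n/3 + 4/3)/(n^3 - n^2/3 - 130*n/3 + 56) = (n - 1)/(n^2 + n - 42)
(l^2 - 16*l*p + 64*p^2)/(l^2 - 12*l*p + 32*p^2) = (-l + 8*p)/(-l + 4*p)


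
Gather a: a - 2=a - 2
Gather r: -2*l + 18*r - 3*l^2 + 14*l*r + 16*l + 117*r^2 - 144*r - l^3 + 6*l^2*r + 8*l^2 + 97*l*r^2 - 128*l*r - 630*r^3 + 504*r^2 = -l^3 + 5*l^2 + 14*l - 630*r^3 + r^2*(97*l + 621) + r*(6*l^2 - 114*l - 126)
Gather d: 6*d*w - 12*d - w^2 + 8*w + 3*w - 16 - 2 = d*(6*w - 12) - w^2 + 11*w - 18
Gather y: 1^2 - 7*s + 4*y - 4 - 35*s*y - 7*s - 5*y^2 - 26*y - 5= -14*s - 5*y^2 + y*(-35*s - 22) - 8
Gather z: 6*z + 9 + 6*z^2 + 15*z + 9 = 6*z^2 + 21*z + 18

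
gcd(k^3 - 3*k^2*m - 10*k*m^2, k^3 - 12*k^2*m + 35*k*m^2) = k^2 - 5*k*m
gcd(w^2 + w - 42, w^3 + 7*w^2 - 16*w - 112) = w + 7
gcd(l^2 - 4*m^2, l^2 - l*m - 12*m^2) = 1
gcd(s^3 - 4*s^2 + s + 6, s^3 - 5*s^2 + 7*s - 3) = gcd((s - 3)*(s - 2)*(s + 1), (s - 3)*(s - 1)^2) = s - 3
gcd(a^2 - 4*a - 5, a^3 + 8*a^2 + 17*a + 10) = a + 1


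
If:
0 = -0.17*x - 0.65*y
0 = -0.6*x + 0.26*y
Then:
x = 0.00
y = 0.00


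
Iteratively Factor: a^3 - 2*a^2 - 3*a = (a + 1)*(a^2 - 3*a) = (a - 3)*(a + 1)*(a)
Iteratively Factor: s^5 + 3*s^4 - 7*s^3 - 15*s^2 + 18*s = (s - 1)*(s^4 + 4*s^3 - 3*s^2 - 18*s) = (s - 2)*(s - 1)*(s^3 + 6*s^2 + 9*s) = (s - 2)*(s - 1)*(s + 3)*(s^2 + 3*s) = (s - 2)*(s - 1)*(s + 3)^2*(s)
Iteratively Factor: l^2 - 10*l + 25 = (l - 5)*(l - 5)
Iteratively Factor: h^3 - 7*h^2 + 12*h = (h)*(h^2 - 7*h + 12) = h*(h - 4)*(h - 3)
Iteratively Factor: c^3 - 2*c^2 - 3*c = (c + 1)*(c^2 - 3*c) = (c - 3)*(c + 1)*(c)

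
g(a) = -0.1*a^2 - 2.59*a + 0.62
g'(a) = -0.2*a - 2.59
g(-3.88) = 9.16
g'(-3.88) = -1.81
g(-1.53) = 4.35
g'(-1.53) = -2.28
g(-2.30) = 6.05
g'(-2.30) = -2.13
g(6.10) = -18.90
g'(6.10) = -3.81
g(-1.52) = 4.33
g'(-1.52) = -2.29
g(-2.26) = 5.96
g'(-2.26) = -2.14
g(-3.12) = 7.73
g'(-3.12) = -1.97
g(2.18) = -5.50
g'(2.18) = -3.03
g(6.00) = -18.52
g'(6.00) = -3.79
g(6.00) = -18.52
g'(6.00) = -3.79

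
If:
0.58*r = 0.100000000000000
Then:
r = 0.17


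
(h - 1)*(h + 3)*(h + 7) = h^3 + 9*h^2 + 11*h - 21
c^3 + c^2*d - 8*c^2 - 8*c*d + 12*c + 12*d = (c - 6)*(c - 2)*(c + d)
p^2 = p^2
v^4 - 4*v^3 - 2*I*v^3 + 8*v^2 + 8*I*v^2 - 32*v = v*(v - 4)*(v - 4*I)*(v + 2*I)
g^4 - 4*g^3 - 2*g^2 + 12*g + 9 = (g - 3)^2*(g + 1)^2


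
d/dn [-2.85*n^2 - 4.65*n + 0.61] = -5.7*n - 4.65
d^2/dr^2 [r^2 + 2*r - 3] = 2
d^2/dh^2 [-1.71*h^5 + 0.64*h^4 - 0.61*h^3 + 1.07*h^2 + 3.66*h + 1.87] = -34.2*h^3 + 7.68*h^2 - 3.66*h + 2.14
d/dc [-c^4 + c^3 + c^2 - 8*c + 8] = -4*c^3 + 3*c^2 + 2*c - 8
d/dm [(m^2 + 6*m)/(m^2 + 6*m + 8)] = 16*(m + 3)/(m^4 + 12*m^3 + 52*m^2 + 96*m + 64)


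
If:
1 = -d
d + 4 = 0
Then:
No Solution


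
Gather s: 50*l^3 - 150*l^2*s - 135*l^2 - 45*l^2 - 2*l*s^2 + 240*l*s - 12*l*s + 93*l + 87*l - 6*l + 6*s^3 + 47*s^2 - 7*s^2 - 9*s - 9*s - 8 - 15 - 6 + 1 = 50*l^3 - 180*l^2 + 174*l + 6*s^3 + s^2*(40 - 2*l) + s*(-150*l^2 + 228*l - 18) - 28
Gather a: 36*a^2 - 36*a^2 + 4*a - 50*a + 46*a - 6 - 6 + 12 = 0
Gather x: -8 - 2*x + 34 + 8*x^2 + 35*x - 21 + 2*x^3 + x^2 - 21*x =2*x^3 + 9*x^2 + 12*x + 5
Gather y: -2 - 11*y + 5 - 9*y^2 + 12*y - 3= -9*y^2 + y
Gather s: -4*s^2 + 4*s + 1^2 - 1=-4*s^2 + 4*s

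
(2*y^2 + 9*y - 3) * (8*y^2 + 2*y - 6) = 16*y^4 + 76*y^3 - 18*y^2 - 60*y + 18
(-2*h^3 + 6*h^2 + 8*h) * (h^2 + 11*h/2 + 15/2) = -2*h^5 - 5*h^4 + 26*h^3 + 89*h^2 + 60*h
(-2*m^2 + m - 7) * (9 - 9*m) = 18*m^3 - 27*m^2 + 72*m - 63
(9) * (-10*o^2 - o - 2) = -90*o^2 - 9*o - 18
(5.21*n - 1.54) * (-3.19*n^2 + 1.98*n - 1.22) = -16.6199*n^3 + 15.2284*n^2 - 9.4054*n + 1.8788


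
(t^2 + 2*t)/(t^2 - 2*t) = (t + 2)/(t - 2)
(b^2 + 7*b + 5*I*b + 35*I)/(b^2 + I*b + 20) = (b + 7)/(b - 4*I)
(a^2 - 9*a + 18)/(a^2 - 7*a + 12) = (a - 6)/(a - 4)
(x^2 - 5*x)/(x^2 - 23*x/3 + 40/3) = 3*x/(3*x - 8)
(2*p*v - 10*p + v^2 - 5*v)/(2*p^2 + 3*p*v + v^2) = (v - 5)/(p + v)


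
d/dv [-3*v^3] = -9*v^2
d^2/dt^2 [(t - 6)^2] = 2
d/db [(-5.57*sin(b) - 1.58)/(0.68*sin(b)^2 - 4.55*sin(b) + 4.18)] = (3.7876*sin(b)^2 + 2.1488*sin(b) - 30.4716)*cos(b)/(0.4624*sin(b)^4 - 6.188*sin(b)^3 + 26.3873*sin(b)^2 - 38.038*sin(b) + 17.4724)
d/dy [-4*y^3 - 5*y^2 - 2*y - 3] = -12*y^2 - 10*y - 2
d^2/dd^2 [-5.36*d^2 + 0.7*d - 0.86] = -10.7200000000000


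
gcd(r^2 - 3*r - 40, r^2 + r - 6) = 1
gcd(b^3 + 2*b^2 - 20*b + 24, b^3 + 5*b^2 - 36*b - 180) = b + 6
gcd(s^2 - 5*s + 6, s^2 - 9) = s - 3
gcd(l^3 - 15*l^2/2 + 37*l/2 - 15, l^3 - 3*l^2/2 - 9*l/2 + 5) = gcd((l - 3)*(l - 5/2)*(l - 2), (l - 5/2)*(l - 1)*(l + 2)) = l - 5/2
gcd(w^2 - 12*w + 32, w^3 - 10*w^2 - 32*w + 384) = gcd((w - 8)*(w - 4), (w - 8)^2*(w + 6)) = w - 8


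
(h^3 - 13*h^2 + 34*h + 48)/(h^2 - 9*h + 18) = (h^2 - 7*h - 8)/(h - 3)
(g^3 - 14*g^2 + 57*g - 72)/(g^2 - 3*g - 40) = (g^2 - 6*g + 9)/(g + 5)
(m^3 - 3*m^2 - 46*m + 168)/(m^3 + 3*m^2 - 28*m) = (m - 6)/m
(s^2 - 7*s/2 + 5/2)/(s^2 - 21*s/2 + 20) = (s - 1)/(s - 8)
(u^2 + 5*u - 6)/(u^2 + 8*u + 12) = (u - 1)/(u + 2)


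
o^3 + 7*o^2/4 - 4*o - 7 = (o - 2)*(o + 7/4)*(o + 2)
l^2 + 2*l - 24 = (l - 4)*(l + 6)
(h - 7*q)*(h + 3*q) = h^2 - 4*h*q - 21*q^2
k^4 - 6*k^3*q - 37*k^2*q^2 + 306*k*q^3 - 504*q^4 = (k - 6*q)*(k - 4*q)*(k - 3*q)*(k + 7*q)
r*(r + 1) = r^2 + r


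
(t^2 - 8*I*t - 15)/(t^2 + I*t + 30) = (t - 3*I)/(t + 6*I)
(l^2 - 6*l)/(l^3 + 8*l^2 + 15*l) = (l - 6)/(l^2 + 8*l + 15)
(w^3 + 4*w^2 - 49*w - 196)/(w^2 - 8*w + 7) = (w^2 + 11*w + 28)/(w - 1)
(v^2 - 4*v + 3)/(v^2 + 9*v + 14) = (v^2 - 4*v + 3)/(v^2 + 9*v + 14)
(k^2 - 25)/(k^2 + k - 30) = (k + 5)/(k + 6)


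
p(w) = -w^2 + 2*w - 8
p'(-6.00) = 14.00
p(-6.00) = -56.00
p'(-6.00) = 14.00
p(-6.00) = -56.00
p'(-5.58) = 13.16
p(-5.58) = -50.30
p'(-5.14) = 12.28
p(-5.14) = -44.70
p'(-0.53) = 3.06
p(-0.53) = -9.34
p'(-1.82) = 5.64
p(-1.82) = -14.95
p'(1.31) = -0.62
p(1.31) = -7.10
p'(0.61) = 0.78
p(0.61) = -7.15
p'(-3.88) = 9.76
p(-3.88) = -30.81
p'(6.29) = -10.58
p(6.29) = -34.98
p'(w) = 2 - 2*w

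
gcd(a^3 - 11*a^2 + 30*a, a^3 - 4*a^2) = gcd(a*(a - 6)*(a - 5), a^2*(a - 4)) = a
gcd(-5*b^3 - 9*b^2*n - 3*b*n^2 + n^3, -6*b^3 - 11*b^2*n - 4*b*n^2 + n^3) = b^2 + 2*b*n + n^2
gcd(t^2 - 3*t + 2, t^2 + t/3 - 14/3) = t - 2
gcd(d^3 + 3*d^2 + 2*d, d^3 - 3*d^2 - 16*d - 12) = d^2 + 3*d + 2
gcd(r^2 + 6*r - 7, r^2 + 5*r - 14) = r + 7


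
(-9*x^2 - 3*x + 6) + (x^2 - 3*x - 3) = -8*x^2 - 6*x + 3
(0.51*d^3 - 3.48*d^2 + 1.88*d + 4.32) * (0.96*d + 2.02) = 0.4896*d^4 - 2.3106*d^3 - 5.2248*d^2 + 7.9448*d + 8.7264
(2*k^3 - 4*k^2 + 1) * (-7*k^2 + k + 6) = -14*k^5 + 30*k^4 + 8*k^3 - 31*k^2 + k + 6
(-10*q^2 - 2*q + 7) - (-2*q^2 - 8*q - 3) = -8*q^2 + 6*q + 10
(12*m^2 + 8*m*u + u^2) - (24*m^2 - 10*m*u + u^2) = -12*m^2 + 18*m*u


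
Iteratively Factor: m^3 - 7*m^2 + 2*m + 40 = (m + 2)*(m^2 - 9*m + 20) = (m - 4)*(m + 2)*(m - 5)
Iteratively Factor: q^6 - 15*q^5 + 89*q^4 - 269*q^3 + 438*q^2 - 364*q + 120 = (q - 2)*(q^5 - 13*q^4 + 63*q^3 - 143*q^2 + 152*q - 60) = (q - 3)*(q - 2)*(q^4 - 10*q^3 + 33*q^2 - 44*q + 20) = (q - 3)*(q - 2)^2*(q^3 - 8*q^2 + 17*q - 10) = (q - 3)*(q - 2)^2*(q - 1)*(q^2 - 7*q + 10) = (q - 5)*(q - 3)*(q - 2)^2*(q - 1)*(q - 2)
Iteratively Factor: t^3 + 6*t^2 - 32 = (t + 4)*(t^2 + 2*t - 8) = (t - 2)*(t + 4)*(t + 4)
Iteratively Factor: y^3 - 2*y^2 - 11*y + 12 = (y - 1)*(y^2 - y - 12) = (y - 4)*(y - 1)*(y + 3)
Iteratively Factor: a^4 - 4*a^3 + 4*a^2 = (a)*(a^3 - 4*a^2 + 4*a) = a^2*(a^2 - 4*a + 4) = a^2*(a - 2)*(a - 2)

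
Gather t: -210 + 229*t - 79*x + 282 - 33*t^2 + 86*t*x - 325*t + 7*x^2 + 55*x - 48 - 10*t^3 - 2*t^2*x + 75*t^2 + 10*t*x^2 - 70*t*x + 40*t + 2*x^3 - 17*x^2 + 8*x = -10*t^3 + t^2*(42 - 2*x) + t*(10*x^2 + 16*x - 56) + 2*x^3 - 10*x^2 - 16*x + 24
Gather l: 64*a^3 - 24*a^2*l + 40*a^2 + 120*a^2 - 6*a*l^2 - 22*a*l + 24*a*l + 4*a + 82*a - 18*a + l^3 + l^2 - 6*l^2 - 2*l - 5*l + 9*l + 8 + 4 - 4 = 64*a^3 + 160*a^2 + 68*a + l^3 + l^2*(-6*a - 5) + l*(-24*a^2 + 2*a + 2) + 8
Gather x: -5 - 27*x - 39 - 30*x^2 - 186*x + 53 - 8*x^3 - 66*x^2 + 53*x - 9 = -8*x^3 - 96*x^2 - 160*x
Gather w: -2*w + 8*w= 6*w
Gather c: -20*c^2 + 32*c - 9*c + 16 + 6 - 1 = -20*c^2 + 23*c + 21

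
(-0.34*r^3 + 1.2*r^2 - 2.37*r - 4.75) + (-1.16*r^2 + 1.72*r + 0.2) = -0.34*r^3 + 0.04*r^2 - 0.65*r - 4.55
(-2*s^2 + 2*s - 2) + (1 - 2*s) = -2*s^2 - 1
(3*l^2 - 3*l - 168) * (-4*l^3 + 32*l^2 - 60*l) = -12*l^5 + 108*l^4 + 396*l^3 - 5196*l^2 + 10080*l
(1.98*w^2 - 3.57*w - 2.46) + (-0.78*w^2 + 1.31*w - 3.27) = 1.2*w^2 - 2.26*w - 5.73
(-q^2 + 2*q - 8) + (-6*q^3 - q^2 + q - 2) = -6*q^3 - 2*q^2 + 3*q - 10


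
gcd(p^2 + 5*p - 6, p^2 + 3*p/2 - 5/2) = p - 1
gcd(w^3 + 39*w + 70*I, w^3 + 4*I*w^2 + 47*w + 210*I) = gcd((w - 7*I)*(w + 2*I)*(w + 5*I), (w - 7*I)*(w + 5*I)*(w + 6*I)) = w^2 - 2*I*w + 35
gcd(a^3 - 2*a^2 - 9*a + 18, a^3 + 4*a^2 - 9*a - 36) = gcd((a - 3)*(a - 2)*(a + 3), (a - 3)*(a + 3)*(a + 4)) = a^2 - 9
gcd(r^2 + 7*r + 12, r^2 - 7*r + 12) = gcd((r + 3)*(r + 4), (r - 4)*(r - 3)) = 1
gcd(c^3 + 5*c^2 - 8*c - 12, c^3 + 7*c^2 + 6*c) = c^2 + 7*c + 6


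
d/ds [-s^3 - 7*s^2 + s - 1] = -3*s^2 - 14*s + 1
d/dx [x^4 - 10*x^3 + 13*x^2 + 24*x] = 4*x^3 - 30*x^2 + 26*x + 24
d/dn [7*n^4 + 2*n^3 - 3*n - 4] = 28*n^3 + 6*n^2 - 3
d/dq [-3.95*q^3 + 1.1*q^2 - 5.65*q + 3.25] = -11.85*q^2 + 2.2*q - 5.65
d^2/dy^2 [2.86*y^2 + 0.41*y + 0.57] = 5.72000000000000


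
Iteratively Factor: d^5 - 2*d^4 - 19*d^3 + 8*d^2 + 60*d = (d)*(d^4 - 2*d^3 - 19*d^2 + 8*d + 60) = d*(d + 2)*(d^3 - 4*d^2 - 11*d + 30) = d*(d + 2)*(d + 3)*(d^2 - 7*d + 10) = d*(d - 5)*(d + 2)*(d + 3)*(d - 2)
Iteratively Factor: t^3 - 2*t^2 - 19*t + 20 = (t + 4)*(t^2 - 6*t + 5) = (t - 5)*(t + 4)*(t - 1)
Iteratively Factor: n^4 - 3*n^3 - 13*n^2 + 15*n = (n - 5)*(n^3 + 2*n^2 - 3*n) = n*(n - 5)*(n^2 + 2*n - 3) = n*(n - 5)*(n + 3)*(n - 1)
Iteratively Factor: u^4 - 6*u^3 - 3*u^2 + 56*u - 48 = (u - 4)*(u^3 - 2*u^2 - 11*u + 12) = (u - 4)*(u + 3)*(u^2 - 5*u + 4) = (u - 4)^2*(u + 3)*(u - 1)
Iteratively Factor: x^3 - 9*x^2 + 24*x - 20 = (x - 2)*(x^2 - 7*x + 10) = (x - 2)^2*(x - 5)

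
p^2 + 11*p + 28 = (p + 4)*(p + 7)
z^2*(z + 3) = z^3 + 3*z^2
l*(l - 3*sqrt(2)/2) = l^2 - 3*sqrt(2)*l/2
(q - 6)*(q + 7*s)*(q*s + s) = q^3*s + 7*q^2*s^2 - 5*q^2*s - 35*q*s^2 - 6*q*s - 42*s^2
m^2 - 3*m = m*(m - 3)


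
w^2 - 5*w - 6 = (w - 6)*(w + 1)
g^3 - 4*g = g*(g - 2)*(g + 2)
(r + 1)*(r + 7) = r^2 + 8*r + 7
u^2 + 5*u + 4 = (u + 1)*(u + 4)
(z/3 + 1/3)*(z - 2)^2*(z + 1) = z^4/3 - 2*z^3/3 - z^2 + 4*z/3 + 4/3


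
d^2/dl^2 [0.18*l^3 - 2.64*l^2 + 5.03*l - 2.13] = 1.08*l - 5.28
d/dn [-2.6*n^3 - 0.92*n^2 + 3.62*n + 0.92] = -7.8*n^2 - 1.84*n + 3.62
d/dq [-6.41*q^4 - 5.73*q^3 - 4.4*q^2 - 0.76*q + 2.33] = -25.64*q^3 - 17.19*q^2 - 8.8*q - 0.76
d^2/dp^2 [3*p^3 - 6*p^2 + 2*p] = 18*p - 12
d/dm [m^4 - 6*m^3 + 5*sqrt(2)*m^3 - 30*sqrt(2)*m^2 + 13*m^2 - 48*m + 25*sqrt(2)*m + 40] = 4*m^3 - 18*m^2 + 15*sqrt(2)*m^2 - 60*sqrt(2)*m + 26*m - 48 + 25*sqrt(2)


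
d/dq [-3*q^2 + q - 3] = 1 - 6*q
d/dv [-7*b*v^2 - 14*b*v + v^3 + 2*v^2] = -14*b*v - 14*b + 3*v^2 + 4*v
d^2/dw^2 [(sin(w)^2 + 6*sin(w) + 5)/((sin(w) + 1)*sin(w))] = 5*(cos(w)^2 + 1)/sin(w)^3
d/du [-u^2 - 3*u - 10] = -2*u - 3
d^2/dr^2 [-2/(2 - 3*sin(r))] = 6*(-3*sin(r)^2 - 2*sin(r) + 6)/(3*sin(r) - 2)^3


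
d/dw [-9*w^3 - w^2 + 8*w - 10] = -27*w^2 - 2*w + 8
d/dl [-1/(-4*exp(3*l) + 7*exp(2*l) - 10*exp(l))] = 2*(-6*exp(2*l) + 7*exp(l) - 5)*exp(-l)/(4*exp(2*l) - 7*exp(l) + 10)^2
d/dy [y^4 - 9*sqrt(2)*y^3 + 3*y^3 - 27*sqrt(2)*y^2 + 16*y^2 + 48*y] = 4*y^3 - 27*sqrt(2)*y^2 + 9*y^2 - 54*sqrt(2)*y + 32*y + 48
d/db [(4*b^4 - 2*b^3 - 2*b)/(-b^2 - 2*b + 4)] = 2*(-4*b^5 - 11*b^4 + 36*b^3 - 13*b^2 - 4)/(b^4 + 4*b^3 - 4*b^2 - 16*b + 16)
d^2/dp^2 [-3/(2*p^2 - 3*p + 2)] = 6*(4*p^2 - 6*p - (4*p - 3)^2 + 4)/(2*p^2 - 3*p + 2)^3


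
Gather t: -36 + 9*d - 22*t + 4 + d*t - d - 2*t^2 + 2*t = 8*d - 2*t^2 + t*(d - 20) - 32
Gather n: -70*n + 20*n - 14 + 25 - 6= 5 - 50*n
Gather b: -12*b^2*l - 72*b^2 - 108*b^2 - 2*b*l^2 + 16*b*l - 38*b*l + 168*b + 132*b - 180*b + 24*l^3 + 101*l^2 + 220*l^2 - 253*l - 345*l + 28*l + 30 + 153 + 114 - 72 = b^2*(-12*l - 180) + b*(-2*l^2 - 22*l + 120) + 24*l^3 + 321*l^2 - 570*l + 225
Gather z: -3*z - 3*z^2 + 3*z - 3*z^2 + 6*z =-6*z^2 + 6*z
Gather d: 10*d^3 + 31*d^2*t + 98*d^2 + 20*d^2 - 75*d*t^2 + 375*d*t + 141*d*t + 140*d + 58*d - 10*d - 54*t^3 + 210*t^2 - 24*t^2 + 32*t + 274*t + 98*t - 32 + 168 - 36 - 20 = 10*d^3 + d^2*(31*t + 118) + d*(-75*t^2 + 516*t + 188) - 54*t^3 + 186*t^2 + 404*t + 80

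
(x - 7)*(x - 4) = x^2 - 11*x + 28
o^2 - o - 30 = (o - 6)*(o + 5)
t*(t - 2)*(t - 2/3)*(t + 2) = t^4 - 2*t^3/3 - 4*t^2 + 8*t/3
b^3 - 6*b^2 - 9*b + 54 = (b - 6)*(b - 3)*(b + 3)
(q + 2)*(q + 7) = q^2 + 9*q + 14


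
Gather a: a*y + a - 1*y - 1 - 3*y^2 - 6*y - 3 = a*(y + 1) - 3*y^2 - 7*y - 4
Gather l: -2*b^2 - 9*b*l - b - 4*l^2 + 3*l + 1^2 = -2*b^2 - b - 4*l^2 + l*(3 - 9*b) + 1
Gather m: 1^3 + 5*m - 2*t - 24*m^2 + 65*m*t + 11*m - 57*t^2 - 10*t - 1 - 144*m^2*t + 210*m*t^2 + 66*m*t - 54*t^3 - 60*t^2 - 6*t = m^2*(-144*t - 24) + m*(210*t^2 + 131*t + 16) - 54*t^3 - 117*t^2 - 18*t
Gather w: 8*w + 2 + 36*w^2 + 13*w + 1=36*w^2 + 21*w + 3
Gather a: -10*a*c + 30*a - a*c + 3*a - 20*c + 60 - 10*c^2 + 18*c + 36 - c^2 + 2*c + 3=a*(33 - 11*c) - 11*c^2 + 99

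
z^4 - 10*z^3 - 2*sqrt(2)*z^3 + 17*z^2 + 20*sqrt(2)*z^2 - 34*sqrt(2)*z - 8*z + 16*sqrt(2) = (z - 8)*(z - 1)^2*(z - 2*sqrt(2))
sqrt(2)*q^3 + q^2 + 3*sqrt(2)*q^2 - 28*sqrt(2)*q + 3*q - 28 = (q - 4)*(q + 7)*(sqrt(2)*q + 1)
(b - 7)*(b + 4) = b^2 - 3*b - 28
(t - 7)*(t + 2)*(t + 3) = t^3 - 2*t^2 - 29*t - 42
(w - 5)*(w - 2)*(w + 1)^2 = w^4 - 5*w^3 - 3*w^2 + 13*w + 10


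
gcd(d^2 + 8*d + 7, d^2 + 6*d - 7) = d + 7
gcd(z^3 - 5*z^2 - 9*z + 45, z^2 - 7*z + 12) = z - 3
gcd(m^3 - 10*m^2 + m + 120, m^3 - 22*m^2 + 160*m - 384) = m - 8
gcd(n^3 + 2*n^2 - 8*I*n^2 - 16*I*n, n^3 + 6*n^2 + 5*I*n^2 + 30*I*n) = n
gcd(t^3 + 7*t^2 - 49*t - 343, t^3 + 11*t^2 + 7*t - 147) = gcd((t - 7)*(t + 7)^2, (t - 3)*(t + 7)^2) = t^2 + 14*t + 49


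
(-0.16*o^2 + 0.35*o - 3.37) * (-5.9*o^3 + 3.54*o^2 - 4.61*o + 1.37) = 0.944*o^5 - 2.6314*o^4 + 21.8596*o^3 - 13.7625*o^2 + 16.0152*o - 4.6169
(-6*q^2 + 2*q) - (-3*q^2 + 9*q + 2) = -3*q^2 - 7*q - 2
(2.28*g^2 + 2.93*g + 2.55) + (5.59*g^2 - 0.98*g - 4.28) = 7.87*g^2 + 1.95*g - 1.73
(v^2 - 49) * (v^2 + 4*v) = v^4 + 4*v^3 - 49*v^2 - 196*v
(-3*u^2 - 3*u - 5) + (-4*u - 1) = -3*u^2 - 7*u - 6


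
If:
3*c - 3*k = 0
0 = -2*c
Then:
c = 0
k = 0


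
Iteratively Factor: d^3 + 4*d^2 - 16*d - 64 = (d + 4)*(d^2 - 16) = (d - 4)*(d + 4)*(d + 4)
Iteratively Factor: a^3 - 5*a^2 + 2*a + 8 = (a - 2)*(a^2 - 3*a - 4) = (a - 2)*(a + 1)*(a - 4)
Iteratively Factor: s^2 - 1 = (s + 1)*(s - 1)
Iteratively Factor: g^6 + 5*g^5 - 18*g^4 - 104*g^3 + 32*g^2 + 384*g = (g + 4)*(g^5 + g^4 - 22*g^3 - 16*g^2 + 96*g) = g*(g + 4)*(g^4 + g^3 - 22*g^2 - 16*g + 96) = g*(g + 4)^2*(g^3 - 3*g^2 - 10*g + 24) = g*(g + 3)*(g + 4)^2*(g^2 - 6*g + 8) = g*(g - 2)*(g + 3)*(g + 4)^2*(g - 4)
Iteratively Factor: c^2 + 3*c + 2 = (c + 2)*(c + 1)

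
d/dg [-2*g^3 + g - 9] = 1 - 6*g^2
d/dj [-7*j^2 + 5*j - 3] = 5 - 14*j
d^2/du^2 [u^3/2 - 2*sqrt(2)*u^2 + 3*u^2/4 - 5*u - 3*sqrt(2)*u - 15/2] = 3*u - 4*sqrt(2) + 3/2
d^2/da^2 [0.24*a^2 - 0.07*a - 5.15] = 0.480000000000000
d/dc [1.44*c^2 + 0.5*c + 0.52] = 2.88*c + 0.5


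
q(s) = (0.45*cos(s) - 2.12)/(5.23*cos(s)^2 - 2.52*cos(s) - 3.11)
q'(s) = (10.46*sin(s)*cos(s) - 2.52*sin(s))*(0.45*cos(s) - 2.12)/(5.23*cos(s)^2 - 2.52*cos(s) - 3.11)^2 - 0.45*sin(s)/(5.23*cos(s)^2 - 2.52*cos(s) - 3.11)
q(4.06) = -6.89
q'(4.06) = -138.74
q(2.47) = -1.20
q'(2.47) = 3.72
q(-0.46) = 1.47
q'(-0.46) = 3.65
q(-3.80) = -1.15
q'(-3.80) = 3.39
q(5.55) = 0.85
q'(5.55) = 1.29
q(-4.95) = 0.59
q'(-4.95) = 0.14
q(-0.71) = 0.88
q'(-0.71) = 1.40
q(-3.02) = -0.56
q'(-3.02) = -0.18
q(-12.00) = 1.15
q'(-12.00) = -2.42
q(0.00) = 4.18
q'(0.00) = 0.00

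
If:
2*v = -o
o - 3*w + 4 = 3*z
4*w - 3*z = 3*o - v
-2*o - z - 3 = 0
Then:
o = -158/71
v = 79/71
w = -61/71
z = 103/71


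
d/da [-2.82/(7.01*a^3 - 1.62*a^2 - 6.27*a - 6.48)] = (59.3046*a^2 - 9.1368*a - 17.6814)/(-7.01*a^3 + 1.62*a^2 + 6.27*a + 6.48)^2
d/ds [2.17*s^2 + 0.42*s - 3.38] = 4.34*s + 0.42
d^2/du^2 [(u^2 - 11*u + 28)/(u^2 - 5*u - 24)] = 4*(-3*u^3 + 78*u^2 - 606*u + 1634)/(u^6 - 15*u^5 + 3*u^4 + 595*u^3 - 72*u^2 - 8640*u - 13824)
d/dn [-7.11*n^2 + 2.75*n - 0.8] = 2.75 - 14.22*n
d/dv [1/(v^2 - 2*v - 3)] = 2*(1 - v)/(-v^2 + 2*v + 3)^2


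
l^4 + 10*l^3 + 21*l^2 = l^2*(l + 3)*(l + 7)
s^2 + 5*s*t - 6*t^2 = (s - t)*(s + 6*t)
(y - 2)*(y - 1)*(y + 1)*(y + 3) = y^4 + y^3 - 7*y^2 - y + 6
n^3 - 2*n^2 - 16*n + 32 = (n - 4)*(n - 2)*(n + 4)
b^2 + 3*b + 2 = (b + 1)*(b + 2)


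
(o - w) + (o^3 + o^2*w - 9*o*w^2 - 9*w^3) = o^3 + o^2*w - 9*o*w^2 + o - 9*w^3 - w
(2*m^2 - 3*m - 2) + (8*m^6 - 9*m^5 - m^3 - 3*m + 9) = 8*m^6 - 9*m^5 - m^3 + 2*m^2 - 6*m + 7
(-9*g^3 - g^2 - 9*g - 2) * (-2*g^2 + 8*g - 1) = 18*g^5 - 70*g^4 + 19*g^3 - 67*g^2 - 7*g + 2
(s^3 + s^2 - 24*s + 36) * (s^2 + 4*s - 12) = s^5 + 5*s^4 - 32*s^3 - 72*s^2 + 432*s - 432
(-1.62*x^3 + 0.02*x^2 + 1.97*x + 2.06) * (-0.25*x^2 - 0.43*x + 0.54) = 0.405*x^5 + 0.6916*x^4 - 1.3759*x^3 - 1.3513*x^2 + 0.178*x + 1.1124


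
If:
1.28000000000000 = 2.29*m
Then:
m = 0.56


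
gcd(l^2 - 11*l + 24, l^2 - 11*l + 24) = l^2 - 11*l + 24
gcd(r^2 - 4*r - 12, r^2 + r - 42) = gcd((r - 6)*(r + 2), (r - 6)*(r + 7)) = r - 6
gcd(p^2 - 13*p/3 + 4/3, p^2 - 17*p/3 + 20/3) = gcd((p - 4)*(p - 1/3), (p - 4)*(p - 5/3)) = p - 4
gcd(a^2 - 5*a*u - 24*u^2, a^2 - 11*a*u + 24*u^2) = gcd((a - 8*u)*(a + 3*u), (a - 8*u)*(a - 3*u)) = -a + 8*u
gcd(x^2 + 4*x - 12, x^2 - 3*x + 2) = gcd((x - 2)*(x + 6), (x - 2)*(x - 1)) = x - 2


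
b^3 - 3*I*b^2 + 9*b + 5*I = (b - 5*I)*(b + I)^2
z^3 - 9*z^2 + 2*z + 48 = (z - 8)*(z - 3)*(z + 2)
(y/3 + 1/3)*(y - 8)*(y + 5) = y^3/3 - 2*y^2/3 - 43*y/3 - 40/3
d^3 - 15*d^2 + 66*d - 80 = (d - 8)*(d - 5)*(d - 2)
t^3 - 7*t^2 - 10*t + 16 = (t - 8)*(t - 1)*(t + 2)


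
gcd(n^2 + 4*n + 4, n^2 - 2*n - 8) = n + 2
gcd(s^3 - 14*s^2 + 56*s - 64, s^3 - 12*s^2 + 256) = s - 8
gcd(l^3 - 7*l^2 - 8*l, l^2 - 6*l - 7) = l + 1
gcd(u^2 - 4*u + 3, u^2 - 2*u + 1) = u - 1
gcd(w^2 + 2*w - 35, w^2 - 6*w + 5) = w - 5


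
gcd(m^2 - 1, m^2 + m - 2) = m - 1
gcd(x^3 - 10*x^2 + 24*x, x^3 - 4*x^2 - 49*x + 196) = x - 4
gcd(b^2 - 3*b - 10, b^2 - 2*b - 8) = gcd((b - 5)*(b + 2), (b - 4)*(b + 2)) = b + 2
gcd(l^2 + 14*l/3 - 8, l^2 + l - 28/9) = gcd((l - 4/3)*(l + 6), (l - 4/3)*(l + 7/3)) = l - 4/3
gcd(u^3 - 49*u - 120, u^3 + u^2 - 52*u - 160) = u^2 - 3*u - 40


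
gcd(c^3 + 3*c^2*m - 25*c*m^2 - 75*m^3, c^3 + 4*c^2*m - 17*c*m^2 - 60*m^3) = c^2 + 8*c*m + 15*m^2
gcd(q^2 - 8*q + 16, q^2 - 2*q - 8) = q - 4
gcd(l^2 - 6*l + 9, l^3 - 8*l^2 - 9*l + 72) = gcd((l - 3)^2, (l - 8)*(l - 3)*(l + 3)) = l - 3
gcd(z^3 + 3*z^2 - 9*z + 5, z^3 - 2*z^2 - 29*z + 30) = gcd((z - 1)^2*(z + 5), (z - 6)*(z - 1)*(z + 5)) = z^2 + 4*z - 5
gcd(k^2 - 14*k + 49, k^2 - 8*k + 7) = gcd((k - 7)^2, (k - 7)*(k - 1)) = k - 7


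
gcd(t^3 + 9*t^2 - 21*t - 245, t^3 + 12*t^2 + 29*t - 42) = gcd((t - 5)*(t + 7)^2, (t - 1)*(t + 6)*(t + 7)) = t + 7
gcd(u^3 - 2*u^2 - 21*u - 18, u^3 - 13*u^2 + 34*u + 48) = u^2 - 5*u - 6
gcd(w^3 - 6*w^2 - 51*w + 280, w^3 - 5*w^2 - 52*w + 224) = w^2 - w - 56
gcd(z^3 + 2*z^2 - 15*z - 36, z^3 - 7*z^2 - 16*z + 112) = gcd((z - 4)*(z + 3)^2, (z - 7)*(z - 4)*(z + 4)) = z - 4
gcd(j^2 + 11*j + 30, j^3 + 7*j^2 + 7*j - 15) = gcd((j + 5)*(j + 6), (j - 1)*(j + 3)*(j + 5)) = j + 5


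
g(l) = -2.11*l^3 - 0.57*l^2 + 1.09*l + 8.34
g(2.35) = -19.63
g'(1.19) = -9.23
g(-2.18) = 25.12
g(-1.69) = 15.05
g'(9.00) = -521.90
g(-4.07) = 136.72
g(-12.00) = 3559.26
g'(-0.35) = 0.71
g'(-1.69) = -15.06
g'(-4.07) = -99.13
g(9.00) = -1566.21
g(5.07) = -275.77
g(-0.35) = 7.98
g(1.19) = 5.27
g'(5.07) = -167.40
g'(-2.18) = -26.51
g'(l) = -6.33*l^2 - 1.14*l + 1.09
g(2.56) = -28.01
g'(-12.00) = -896.75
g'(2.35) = -36.55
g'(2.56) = -43.31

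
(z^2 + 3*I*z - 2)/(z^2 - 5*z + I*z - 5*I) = (z + 2*I)/(z - 5)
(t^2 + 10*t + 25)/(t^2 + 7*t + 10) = (t + 5)/(t + 2)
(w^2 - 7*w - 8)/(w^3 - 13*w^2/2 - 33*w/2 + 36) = 2*(w + 1)/(2*w^2 + 3*w - 9)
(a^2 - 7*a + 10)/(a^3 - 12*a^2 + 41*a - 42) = (a - 5)/(a^2 - 10*a + 21)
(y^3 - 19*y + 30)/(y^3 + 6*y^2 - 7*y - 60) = (y - 2)/(y + 4)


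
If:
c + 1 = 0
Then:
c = -1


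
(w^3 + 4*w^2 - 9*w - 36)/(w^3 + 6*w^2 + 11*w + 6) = (w^2 + w - 12)/(w^2 + 3*w + 2)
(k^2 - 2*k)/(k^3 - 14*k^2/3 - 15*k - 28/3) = 3*k*(2 - k)/(-3*k^3 + 14*k^2 + 45*k + 28)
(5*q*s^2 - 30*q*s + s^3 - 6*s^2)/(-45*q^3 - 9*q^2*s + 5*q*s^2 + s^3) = s*(6 - s)/(9*q^2 - s^2)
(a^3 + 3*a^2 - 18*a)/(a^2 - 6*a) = (a^2 + 3*a - 18)/(a - 6)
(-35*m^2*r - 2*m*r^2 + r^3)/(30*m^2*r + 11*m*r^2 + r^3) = (-7*m + r)/(6*m + r)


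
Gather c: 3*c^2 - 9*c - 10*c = 3*c^2 - 19*c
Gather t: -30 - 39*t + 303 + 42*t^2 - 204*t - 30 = 42*t^2 - 243*t + 243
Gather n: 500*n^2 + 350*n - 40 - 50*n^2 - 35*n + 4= 450*n^2 + 315*n - 36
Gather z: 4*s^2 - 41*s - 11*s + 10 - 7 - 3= 4*s^2 - 52*s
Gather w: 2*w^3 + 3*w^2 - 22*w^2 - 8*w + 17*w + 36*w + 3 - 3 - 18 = 2*w^3 - 19*w^2 + 45*w - 18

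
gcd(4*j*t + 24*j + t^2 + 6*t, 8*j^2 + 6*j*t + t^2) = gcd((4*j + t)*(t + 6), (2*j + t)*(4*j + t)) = 4*j + t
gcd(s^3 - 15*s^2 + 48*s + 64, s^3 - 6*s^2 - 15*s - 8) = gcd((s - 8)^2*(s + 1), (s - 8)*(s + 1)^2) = s^2 - 7*s - 8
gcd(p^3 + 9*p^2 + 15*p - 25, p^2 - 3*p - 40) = p + 5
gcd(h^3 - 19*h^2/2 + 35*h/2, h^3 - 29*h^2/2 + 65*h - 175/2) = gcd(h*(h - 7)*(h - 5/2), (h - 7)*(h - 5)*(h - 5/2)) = h^2 - 19*h/2 + 35/2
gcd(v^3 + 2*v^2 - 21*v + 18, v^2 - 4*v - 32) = 1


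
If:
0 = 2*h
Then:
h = 0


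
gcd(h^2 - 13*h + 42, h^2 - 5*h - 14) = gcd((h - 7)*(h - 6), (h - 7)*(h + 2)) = h - 7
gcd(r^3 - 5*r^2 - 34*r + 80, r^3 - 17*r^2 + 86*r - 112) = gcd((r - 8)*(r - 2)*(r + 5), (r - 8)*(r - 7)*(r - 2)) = r^2 - 10*r + 16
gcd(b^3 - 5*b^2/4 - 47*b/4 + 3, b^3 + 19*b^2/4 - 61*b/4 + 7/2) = b - 1/4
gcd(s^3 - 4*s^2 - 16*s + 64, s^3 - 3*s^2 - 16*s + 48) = s^2 - 16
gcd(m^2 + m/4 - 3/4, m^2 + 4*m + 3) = m + 1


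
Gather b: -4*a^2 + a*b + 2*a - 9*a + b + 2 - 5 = -4*a^2 - 7*a + b*(a + 1) - 3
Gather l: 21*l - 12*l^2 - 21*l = -12*l^2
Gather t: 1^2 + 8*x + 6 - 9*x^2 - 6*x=-9*x^2 + 2*x + 7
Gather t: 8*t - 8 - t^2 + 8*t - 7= -t^2 + 16*t - 15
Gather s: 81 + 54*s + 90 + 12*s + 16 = 66*s + 187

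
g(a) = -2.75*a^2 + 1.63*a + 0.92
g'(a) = 1.63 - 5.5*a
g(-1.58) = -8.52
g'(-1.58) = 10.32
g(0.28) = 1.16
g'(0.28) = 0.09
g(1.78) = -4.89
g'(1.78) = -8.16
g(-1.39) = -6.66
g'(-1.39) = 9.28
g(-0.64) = -1.25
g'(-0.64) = 5.15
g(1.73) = -4.49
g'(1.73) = -7.88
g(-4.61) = -65.04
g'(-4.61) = 26.98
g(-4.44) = -60.53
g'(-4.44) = 26.05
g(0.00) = 0.92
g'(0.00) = 1.63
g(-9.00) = -236.50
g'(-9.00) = 51.13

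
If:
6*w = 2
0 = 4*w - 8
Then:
No Solution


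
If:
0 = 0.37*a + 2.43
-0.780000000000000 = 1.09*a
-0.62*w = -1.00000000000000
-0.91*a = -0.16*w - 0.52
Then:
No Solution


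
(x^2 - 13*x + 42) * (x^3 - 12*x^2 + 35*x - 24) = x^5 - 25*x^4 + 233*x^3 - 983*x^2 + 1782*x - 1008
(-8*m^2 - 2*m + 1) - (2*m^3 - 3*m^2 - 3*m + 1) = -2*m^3 - 5*m^2 + m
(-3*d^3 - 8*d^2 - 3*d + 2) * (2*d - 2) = -6*d^4 - 10*d^3 + 10*d^2 + 10*d - 4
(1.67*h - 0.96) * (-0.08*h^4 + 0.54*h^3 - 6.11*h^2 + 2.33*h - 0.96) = -0.1336*h^5 + 0.9786*h^4 - 10.7221*h^3 + 9.7567*h^2 - 3.84*h + 0.9216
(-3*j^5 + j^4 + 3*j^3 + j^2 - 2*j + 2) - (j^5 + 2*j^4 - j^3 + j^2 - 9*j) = -4*j^5 - j^4 + 4*j^3 + 7*j + 2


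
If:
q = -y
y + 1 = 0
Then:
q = 1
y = -1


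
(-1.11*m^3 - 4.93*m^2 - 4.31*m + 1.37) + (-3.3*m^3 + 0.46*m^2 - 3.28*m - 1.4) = -4.41*m^3 - 4.47*m^2 - 7.59*m - 0.0299999999999998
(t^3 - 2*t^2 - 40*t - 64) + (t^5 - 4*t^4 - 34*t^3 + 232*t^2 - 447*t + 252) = t^5 - 4*t^4 - 33*t^3 + 230*t^2 - 487*t + 188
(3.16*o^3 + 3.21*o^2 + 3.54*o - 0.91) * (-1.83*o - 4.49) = -5.7828*o^4 - 20.0627*o^3 - 20.8911*o^2 - 14.2293*o + 4.0859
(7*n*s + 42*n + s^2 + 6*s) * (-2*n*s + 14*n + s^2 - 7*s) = -14*n^2*s^2 + 14*n^2*s + 588*n^2 + 5*n*s^3 - 5*n*s^2 - 210*n*s + s^4 - s^3 - 42*s^2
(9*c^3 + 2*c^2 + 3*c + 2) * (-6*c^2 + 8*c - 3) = -54*c^5 + 60*c^4 - 29*c^3 + 6*c^2 + 7*c - 6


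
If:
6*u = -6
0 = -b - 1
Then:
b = -1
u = -1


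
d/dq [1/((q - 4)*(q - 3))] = (7 - 2*q)/(q^4 - 14*q^3 + 73*q^2 - 168*q + 144)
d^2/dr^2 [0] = 0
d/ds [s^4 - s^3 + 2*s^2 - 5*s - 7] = 4*s^3 - 3*s^2 + 4*s - 5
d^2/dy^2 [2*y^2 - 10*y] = 4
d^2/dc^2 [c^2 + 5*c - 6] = 2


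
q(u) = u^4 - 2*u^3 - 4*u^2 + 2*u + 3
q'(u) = 4*u^3 - 6*u^2 - 8*u + 2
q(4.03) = 78.96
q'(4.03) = 134.12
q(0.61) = 2.42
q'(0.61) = -4.20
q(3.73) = 44.59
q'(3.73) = 96.26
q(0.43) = 3.00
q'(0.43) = -2.23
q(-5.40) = 1040.79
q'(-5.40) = -759.62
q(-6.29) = 1895.20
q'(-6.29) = -1180.50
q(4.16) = 97.60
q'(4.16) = 152.85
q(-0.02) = 2.96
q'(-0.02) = 2.16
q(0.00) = 3.00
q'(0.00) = 2.00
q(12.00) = 16731.00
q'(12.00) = 5954.00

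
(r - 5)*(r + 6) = r^2 + r - 30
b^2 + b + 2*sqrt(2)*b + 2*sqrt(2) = (b + 1)*(b + 2*sqrt(2))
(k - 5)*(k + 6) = k^2 + k - 30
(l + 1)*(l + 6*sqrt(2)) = l^2 + l + 6*sqrt(2)*l + 6*sqrt(2)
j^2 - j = j*(j - 1)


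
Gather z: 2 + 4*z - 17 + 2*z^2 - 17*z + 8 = 2*z^2 - 13*z - 7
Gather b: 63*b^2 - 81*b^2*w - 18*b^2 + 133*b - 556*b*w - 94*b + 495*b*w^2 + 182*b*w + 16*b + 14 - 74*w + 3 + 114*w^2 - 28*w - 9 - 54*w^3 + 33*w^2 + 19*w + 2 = b^2*(45 - 81*w) + b*(495*w^2 - 374*w + 55) - 54*w^3 + 147*w^2 - 83*w + 10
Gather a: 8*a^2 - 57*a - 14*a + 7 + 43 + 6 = 8*a^2 - 71*a + 56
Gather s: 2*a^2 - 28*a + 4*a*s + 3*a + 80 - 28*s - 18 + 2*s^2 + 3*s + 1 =2*a^2 - 25*a + 2*s^2 + s*(4*a - 25) + 63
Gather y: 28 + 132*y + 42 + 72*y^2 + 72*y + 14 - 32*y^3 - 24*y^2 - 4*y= -32*y^3 + 48*y^2 + 200*y + 84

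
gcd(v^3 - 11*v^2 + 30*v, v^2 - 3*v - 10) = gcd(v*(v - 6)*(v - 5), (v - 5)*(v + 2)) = v - 5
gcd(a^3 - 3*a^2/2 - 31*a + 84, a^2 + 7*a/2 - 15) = a + 6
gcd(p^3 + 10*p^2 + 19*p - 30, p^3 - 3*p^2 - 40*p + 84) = p + 6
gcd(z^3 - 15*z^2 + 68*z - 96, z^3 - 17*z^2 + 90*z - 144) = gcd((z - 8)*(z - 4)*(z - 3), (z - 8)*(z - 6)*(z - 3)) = z^2 - 11*z + 24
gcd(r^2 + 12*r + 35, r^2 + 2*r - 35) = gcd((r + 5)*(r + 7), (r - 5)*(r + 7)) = r + 7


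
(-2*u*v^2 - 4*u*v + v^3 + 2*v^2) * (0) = 0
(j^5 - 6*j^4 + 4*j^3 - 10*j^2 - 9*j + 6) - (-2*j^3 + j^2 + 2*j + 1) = j^5 - 6*j^4 + 6*j^3 - 11*j^2 - 11*j + 5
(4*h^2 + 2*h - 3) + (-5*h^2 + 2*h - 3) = -h^2 + 4*h - 6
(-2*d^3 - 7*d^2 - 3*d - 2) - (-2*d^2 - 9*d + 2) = -2*d^3 - 5*d^2 + 6*d - 4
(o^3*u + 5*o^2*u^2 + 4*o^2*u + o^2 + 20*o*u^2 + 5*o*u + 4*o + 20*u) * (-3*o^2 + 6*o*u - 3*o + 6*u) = -3*o^5*u - 9*o^4*u^2 - 15*o^4*u - 3*o^4 + 30*o^3*u^3 - 45*o^3*u^2 - 21*o^3*u - 15*o^3 + 150*o^2*u^3 - 6*o^2*u^2 - 45*o^2*u - 12*o^2 + 120*o*u^3 + 150*o*u^2 - 36*o*u + 120*u^2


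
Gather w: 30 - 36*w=30 - 36*w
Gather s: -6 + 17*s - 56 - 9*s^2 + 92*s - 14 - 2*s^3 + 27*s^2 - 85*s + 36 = -2*s^3 + 18*s^2 + 24*s - 40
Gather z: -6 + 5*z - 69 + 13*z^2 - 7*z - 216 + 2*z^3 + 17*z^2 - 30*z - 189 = 2*z^3 + 30*z^2 - 32*z - 480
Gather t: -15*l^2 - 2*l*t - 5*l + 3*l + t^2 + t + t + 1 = -15*l^2 - 2*l + t^2 + t*(2 - 2*l) + 1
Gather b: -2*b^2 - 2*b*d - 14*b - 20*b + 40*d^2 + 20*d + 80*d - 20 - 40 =-2*b^2 + b*(-2*d - 34) + 40*d^2 + 100*d - 60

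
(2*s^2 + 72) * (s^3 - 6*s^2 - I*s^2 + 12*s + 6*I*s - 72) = 2*s^5 - 12*s^4 - 2*I*s^4 + 96*s^3 + 12*I*s^3 - 576*s^2 - 72*I*s^2 + 864*s + 432*I*s - 5184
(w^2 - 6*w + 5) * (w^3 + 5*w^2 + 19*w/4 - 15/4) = w^5 - w^4 - 81*w^3/4 - 29*w^2/4 + 185*w/4 - 75/4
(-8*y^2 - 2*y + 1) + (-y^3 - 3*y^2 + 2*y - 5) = -y^3 - 11*y^2 - 4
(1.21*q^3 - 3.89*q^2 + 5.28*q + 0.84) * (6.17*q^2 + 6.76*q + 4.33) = 7.4657*q^5 - 15.8217*q^4 + 11.5205*q^3 + 24.0319*q^2 + 28.5408*q + 3.6372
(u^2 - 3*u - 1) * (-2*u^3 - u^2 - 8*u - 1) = -2*u^5 + 5*u^4 - 3*u^3 + 24*u^2 + 11*u + 1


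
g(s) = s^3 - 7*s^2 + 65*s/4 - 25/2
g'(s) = 3*s^2 - 14*s + 65/4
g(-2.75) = -130.92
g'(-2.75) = 77.44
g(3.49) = 1.46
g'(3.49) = 3.93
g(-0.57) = -24.22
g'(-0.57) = 25.20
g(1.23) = -1.24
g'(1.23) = 3.57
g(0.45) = -6.51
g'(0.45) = 10.56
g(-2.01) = -81.56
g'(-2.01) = 56.51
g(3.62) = 2.03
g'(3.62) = 4.88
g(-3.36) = -184.06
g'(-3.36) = 97.16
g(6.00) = 49.00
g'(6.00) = 40.25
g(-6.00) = -578.00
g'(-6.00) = 208.25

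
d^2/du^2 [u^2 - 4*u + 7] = 2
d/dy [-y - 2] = -1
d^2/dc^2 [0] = 0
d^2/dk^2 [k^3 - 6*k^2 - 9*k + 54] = 6*k - 12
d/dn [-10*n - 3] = -10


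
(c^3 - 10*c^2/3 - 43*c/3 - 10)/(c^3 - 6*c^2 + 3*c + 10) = (c^2 - 13*c/3 - 10)/(c^2 - 7*c + 10)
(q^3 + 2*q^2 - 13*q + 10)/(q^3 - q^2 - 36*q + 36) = (q^2 + 3*q - 10)/(q^2 - 36)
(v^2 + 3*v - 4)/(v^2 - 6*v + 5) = (v + 4)/(v - 5)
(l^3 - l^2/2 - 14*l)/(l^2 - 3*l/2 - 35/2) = l*(l - 4)/(l - 5)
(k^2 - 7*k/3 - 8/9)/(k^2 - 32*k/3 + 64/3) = (k + 1/3)/(k - 8)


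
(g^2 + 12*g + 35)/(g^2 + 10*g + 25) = (g + 7)/(g + 5)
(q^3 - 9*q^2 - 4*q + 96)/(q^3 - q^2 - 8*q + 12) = (q^2 - 12*q + 32)/(q^2 - 4*q + 4)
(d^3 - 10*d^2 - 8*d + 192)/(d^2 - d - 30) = (d^2 - 4*d - 32)/(d + 5)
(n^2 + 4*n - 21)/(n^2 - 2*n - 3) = (n + 7)/(n + 1)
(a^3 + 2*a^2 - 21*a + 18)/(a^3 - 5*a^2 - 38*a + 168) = (a^2 - 4*a + 3)/(a^2 - 11*a + 28)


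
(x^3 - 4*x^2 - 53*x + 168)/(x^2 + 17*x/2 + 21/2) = 2*(x^2 - 11*x + 24)/(2*x + 3)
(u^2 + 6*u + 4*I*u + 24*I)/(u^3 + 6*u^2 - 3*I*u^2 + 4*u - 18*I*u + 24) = (u + 4*I)/(u^2 - 3*I*u + 4)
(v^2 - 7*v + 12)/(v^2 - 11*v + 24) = (v - 4)/(v - 8)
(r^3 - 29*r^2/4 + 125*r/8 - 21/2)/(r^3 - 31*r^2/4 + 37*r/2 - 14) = (r - 3/2)/(r - 2)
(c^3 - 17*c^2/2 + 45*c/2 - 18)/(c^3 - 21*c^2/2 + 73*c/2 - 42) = (2*c - 3)/(2*c - 7)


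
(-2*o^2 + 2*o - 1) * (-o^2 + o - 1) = 2*o^4 - 4*o^3 + 5*o^2 - 3*o + 1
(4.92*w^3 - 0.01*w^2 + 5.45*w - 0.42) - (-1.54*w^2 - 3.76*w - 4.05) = 4.92*w^3 + 1.53*w^2 + 9.21*w + 3.63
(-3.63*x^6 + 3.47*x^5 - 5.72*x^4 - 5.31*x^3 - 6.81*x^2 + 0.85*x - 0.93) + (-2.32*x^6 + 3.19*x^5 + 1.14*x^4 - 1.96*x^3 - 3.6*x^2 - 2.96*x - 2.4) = -5.95*x^6 + 6.66*x^5 - 4.58*x^4 - 7.27*x^3 - 10.41*x^2 - 2.11*x - 3.33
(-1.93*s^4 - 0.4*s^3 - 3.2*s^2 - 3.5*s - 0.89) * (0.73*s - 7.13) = -1.4089*s^5 + 13.4689*s^4 + 0.516*s^3 + 20.261*s^2 + 24.3053*s + 6.3457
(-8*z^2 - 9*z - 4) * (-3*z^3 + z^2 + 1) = 24*z^5 + 19*z^4 + 3*z^3 - 12*z^2 - 9*z - 4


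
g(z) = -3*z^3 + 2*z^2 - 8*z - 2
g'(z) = -9*z^2 + 4*z - 8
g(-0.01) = -1.92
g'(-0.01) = -8.04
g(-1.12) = 13.68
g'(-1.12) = -23.77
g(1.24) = -14.56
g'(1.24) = -16.88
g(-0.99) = 10.79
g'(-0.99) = -20.78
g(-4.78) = 409.58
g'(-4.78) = -232.76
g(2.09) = -37.37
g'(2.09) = -38.95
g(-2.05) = 48.65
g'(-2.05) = -54.02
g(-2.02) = 47.05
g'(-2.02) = -52.80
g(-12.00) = 5566.00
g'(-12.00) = -1352.00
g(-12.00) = 5566.00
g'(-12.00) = -1352.00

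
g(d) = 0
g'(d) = 0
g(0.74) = 0.00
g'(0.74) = 0.00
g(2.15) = 0.00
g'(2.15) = 0.00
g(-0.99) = 0.00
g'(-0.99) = 0.00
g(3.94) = 0.00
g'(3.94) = 0.00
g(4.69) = 0.00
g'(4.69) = 0.00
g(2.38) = 0.00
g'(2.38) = 0.00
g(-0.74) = 0.00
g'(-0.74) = 0.00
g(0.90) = 0.00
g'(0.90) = 0.00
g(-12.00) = 0.00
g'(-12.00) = 0.00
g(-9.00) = 0.00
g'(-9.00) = 0.00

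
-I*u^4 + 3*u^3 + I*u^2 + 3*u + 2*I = (u - I)*(u + I)*(u + 2*I)*(-I*u + 1)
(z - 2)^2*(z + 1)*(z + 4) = z^4 + z^3 - 12*z^2 + 4*z + 16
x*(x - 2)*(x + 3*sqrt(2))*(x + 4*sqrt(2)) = x^4 - 2*x^3 + 7*sqrt(2)*x^3 - 14*sqrt(2)*x^2 + 24*x^2 - 48*x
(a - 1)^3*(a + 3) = a^4 - 6*a^2 + 8*a - 3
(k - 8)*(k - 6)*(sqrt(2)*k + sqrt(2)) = sqrt(2)*k^3 - 13*sqrt(2)*k^2 + 34*sqrt(2)*k + 48*sqrt(2)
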